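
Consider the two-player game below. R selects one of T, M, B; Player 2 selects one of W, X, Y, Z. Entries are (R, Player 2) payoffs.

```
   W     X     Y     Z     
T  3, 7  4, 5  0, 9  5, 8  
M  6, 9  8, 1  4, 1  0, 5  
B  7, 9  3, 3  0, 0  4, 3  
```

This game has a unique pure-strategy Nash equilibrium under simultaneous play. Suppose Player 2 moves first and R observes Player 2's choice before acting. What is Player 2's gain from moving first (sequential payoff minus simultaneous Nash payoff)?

0

Solve by backward induction (Player 2 leads).
- W: BR = B, leader payoff 9.
- X: BR = M, leader payoff 1.
- Y: BR = M, leader payoff 1.
- Z: BR = T, leader payoff 8.
Player 2's induced payoffs are 9, 1, 1, 8, so Player 2 commits to W. Subgame-perfect outcome: (B, W) with payoffs (7, 9).
Now find the simultaneous Nash equilibrium.
R's best replies: W→B; X→M; Y→M; Z→T.
Player 2's best replies: T→Y; M→W; B→W.
Only (B, W) has each player best-responding; Nash payoffs (7, 9).
Player 2's commitment gain: 9 − 9 = 0.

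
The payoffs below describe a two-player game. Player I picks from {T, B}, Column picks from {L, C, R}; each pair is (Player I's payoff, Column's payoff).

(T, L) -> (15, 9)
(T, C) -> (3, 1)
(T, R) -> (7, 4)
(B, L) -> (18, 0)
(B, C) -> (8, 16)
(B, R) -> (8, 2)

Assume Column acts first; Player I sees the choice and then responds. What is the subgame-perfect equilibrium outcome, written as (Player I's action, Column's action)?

Player I best-responds to each possible Column move:
- L → Player I plays B (best of 15, 18); Column gets 0.
- C → Player I plays B (best of 3, 8); Column gets 16.
- R → Player I plays B (best of 7, 8); Column gets 2.
Maximizing over 0, 16, 2, Column chooses C. Subgame-perfect outcome: (B, C) with payoffs (8, 16).

(B, C)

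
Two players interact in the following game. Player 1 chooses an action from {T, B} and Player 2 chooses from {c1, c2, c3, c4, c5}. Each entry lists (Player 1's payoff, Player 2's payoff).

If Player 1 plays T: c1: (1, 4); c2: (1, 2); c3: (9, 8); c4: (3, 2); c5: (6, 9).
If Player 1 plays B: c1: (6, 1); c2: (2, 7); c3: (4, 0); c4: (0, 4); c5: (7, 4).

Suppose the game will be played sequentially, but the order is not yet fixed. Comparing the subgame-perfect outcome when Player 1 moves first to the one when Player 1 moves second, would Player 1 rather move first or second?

second

If Player 1 leads: Player 2's best replies are T→c5, B→c2; Player 1's induced payoffs 6, 2; outcome (T, c5), payoffs (6, 9).
If Player 2 leads: Player 1's best replies are c1→B, c2→B, c3→T, c4→T, c5→B; Player 2's induced payoffs 1, 7, 8, 2, 4; outcome (T, c3), payoffs (9, 8).
Player 1 gets 6 moving first and 9 moving second, so Player 1 prefers to move second.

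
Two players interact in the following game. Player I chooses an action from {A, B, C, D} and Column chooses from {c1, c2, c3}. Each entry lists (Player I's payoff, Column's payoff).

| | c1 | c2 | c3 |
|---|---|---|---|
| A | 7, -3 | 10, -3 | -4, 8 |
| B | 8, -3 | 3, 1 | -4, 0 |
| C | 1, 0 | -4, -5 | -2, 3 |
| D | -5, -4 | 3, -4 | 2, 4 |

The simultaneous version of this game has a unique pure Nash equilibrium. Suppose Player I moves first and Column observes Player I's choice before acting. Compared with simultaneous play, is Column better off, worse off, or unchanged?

worse off

Column best-responds to each possible Player I move:
- A: Column compares -3, -3, 8 and picks c3; Player I would get -4.
- B: Column compares -3, 1, 0 and picks c2; Player I would get 3.
- C: Column compares 0, -5, 3 and picks c3; Player I would get -2.
- D: Column compares -4, -4, 4 and picks c3; Player I would get 2.
Among -4, 3, -2, 2, the best is 3 at B. Subgame-perfect outcome: (B, c2) with payoffs (3, 1).
For the simultaneous game, intersect best replies.
Player I's best replies: c1→B; c2→A; c3→D.
Column's best replies: A→c3; B→c2; C→c3; D→c3.
The unique mutual best reply is (D, c3), giving (2, 4).
Column earns 1 sequentially versus 4 at the Nash outcome: worse off.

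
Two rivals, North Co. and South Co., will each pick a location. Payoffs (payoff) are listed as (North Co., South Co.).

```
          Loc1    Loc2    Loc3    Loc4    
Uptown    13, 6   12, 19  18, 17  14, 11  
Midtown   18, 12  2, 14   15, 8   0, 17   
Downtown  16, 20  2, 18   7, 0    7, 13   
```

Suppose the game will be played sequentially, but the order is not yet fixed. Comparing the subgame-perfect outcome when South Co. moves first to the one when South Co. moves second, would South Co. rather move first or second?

If North Co. leads: South Co.'s best replies are Uptown→Loc2, Midtown→Loc4, Downtown→Loc1; North Co.'s induced payoffs 12, 0, 16; outcome (Downtown, Loc1), payoffs (16, 20).
If South Co. leads: North Co.'s best replies are Loc1→Midtown, Loc2→Uptown, Loc3→Uptown, Loc4→Uptown; South Co.'s induced payoffs 12, 19, 17, 11; outcome (Uptown, Loc2), payoffs (12, 19).
South Co. gets 19 moving first and 20 moving second, so South Co. prefers to move second.

second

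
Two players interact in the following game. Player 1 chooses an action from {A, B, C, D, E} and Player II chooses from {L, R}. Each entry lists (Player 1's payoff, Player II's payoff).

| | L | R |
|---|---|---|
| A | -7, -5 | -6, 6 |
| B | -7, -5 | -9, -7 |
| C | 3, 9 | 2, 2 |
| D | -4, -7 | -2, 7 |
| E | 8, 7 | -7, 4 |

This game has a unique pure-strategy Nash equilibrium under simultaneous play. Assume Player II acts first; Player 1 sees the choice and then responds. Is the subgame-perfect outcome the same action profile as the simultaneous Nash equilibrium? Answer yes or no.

Player 1 best-responds to each possible Player II move:
- L: Player 1 compares -7, -7, 3, -4, 8 and picks E; Player II would get 7.
- R: Player 1 compares -6, -9, 2, -2, -7 and picks C; Player II would get 2.
Maximizing over 7, 2, Player II chooses L. Subgame-perfect outcome: (E, L) with payoffs (8, 7).
For the simultaneous game, intersect best replies.
Player 1's best replies: L→E; R→C.
Player II's best replies: A→R; B→L; C→L; D→R; E→L.
The unique mutual best reply is (E, L), giving (8, 7).
Sequential outcome (E, L) coincides with the Nash profile (E, L).

yes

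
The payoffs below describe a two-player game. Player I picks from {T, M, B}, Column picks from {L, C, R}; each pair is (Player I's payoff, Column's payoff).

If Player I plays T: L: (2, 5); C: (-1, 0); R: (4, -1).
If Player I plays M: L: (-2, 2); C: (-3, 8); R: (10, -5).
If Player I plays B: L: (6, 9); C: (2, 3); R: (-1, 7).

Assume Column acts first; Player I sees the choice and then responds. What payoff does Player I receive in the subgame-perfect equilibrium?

Backward induction with Column moving first.
- L → Player I plays B (best of 2, -2, 6); Column gets 9.
- C → Player I plays B (best of -1, -3, 2); Column gets 3.
- R → Player I plays M (best of 4, 10, -1); Column gets -5.
Among 9, 3, -5, the best is 9 at L. Subgame-perfect outcome: (B, L) with payoffs (6, 9).

6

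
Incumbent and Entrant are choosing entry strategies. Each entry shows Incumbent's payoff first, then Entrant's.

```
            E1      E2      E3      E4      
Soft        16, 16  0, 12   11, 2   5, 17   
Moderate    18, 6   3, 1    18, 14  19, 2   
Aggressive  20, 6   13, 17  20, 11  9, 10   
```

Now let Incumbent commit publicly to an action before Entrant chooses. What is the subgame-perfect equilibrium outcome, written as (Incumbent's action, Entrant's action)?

Entrant best-responds to each possible Incumbent move:
- Soft → Entrant plays E4 (best of 16, 12, 2, 17); Incumbent gets 5.
- Moderate → Entrant plays E3 (best of 6, 1, 14, 2); Incumbent gets 18.
- Aggressive → Entrant plays E2 (best of 6, 17, 11, 10); Incumbent gets 13.
Among 5, 18, 13, the best is 18 at Moderate. Subgame-perfect outcome: (Moderate, E3) with payoffs (18, 14).

(Moderate, E3)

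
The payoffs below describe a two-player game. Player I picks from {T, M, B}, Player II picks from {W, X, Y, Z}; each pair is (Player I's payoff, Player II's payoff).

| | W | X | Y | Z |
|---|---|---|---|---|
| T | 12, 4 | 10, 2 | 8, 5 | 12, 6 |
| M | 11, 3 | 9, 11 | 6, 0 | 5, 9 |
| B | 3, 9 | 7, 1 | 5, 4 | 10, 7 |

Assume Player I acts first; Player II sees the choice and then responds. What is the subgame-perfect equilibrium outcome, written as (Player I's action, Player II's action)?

(T, Z)

Backward induction with Player I moving first.
- T → Player II plays Z (best of 4, 2, 5, 6); Player I gets 12.
- M → Player II plays X (best of 3, 11, 0, 9); Player I gets 9.
- B → Player II plays W (best of 9, 1, 4, 7); Player I gets 3.
Maximizing over 12, 9, 3, Player I chooses T. Subgame-perfect outcome: (T, Z) with payoffs (12, 6).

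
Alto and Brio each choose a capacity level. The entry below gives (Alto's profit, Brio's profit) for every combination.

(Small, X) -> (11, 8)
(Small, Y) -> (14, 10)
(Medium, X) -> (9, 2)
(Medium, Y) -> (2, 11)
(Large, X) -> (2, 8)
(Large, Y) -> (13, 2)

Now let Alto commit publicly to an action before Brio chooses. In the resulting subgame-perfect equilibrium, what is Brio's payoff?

Solve by backward induction (Alto leads).
- Small: BR = Y, leader payoff 14.
- Medium: BR = Y, leader payoff 2.
- Large: BR = X, leader payoff 2.
Among 14, 2, 2, the best is 14 at Small. Subgame-perfect outcome: (Small, Y) with payoffs (14, 10).

10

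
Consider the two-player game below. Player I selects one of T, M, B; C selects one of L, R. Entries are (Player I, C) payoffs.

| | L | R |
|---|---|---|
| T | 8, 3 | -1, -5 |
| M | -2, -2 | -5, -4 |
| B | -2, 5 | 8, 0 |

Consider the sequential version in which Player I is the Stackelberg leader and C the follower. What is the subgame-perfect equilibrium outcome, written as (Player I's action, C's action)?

(T, L)

Work backward from C's decision.
- T → C plays L (best of 3, -5); Player I gets 8.
- M → C plays L (best of -2, -4); Player I gets -2.
- B → C plays L (best of 5, 0); Player I gets -2.
Maximizing over 8, -2, -2, Player I chooses T. Subgame-perfect outcome: (T, L) with payoffs (8, 3).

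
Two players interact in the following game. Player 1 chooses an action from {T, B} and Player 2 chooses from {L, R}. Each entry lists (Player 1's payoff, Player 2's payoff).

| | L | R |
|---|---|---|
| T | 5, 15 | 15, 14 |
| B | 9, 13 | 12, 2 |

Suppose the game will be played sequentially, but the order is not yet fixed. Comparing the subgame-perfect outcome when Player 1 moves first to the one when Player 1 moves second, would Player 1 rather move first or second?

If Player 1 leads: Player 2's best replies are T→L, B→L; Player 1's induced payoffs 5, 9; outcome (B, L), payoffs (9, 13).
If Player 2 leads: Player 1's best replies are L→B, R→T; Player 2's induced payoffs 13, 14; outcome (T, R), payoffs (15, 14).
Player 1 gets 9 moving first and 15 moving second, so Player 1 prefers to move second.

second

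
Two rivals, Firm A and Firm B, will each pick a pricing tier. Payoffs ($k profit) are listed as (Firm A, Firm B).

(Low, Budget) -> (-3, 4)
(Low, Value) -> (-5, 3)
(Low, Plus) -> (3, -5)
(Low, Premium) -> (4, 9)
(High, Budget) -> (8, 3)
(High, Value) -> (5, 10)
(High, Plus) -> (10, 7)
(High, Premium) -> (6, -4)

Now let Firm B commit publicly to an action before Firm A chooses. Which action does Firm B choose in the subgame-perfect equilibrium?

Value

Firm A best-responds to each possible Firm B move:
- Budget → Firm A plays High (best of -3, 8); Firm B gets 3.
- Value → Firm A plays High (best of -5, 5); Firm B gets 10.
- Plus → Firm A plays High (best of 3, 10); Firm B gets 7.
- Premium → Firm A plays High (best of 4, 6); Firm B gets -4.
Firm B's induced payoffs are 3, 10, 7, -4, so Firm B commits to Value. Subgame-perfect outcome: (High, Value) with payoffs (5, 10).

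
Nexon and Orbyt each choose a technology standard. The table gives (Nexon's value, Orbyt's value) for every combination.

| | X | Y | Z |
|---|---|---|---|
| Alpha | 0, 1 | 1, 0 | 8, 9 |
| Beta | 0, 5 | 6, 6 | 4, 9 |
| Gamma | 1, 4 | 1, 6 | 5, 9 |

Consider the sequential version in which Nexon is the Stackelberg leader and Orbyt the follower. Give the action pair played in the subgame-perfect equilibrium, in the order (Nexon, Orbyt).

Solve by backward induction (Nexon leads).
- Alpha: BR = Z, leader payoff 8.
- Beta: BR = Z, leader payoff 4.
- Gamma: BR = Z, leader payoff 5.
Nexon's induced payoffs are 8, 4, 5, so Nexon commits to Alpha. Subgame-perfect outcome: (Alpha, Z) with payoffs (8, 9).

(Alpha, Z)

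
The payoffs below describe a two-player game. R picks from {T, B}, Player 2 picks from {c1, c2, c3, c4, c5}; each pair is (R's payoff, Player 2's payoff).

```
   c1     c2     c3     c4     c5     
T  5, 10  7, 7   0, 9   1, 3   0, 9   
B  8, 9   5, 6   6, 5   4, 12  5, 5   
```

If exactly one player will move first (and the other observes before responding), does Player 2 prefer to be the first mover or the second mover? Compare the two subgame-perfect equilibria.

first

If R leads: Player 2's best replies are T→c1, B→c4; R's induced payoffs 5, 4; outcome (T, c1), payoffs (5, 10).
If Player 2 leads: R's best replies are c1→B, c2→T, c3→B, c4→B, c5→B; Player 2's induced payoffs 9, 7, 5, 12, 5; outcome (B, c4), payoffs (4, 12).
Player 2 gets 12 moving first and 10 moving second, so Player 2 prefers to move first.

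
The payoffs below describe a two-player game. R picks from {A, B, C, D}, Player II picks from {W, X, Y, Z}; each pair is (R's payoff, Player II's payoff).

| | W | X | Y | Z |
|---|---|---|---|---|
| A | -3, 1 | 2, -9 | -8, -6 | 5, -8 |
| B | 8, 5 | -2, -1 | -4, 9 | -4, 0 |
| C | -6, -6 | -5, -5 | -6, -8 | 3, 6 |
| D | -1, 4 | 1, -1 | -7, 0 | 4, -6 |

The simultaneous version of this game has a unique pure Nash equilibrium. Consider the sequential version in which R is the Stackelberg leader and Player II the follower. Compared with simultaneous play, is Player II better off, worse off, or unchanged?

Solve by backward induction (R leads).
- A: Player II compares 1, -9, -6, -8 and picks W; R would get -3.
- B: Player II compares 5, -1, 9, 0 and picks Y; R would get -4.
- C: Player II compares -6, -5, -8, 6 and picks Z; R would get 3.
- D: Player II compares 4, -1, 0, -6 and picks W; R would get -1.
Maximizing over -3, -4, 3, -1, R chooses C. Subgame-perfect outcome: (C, Z) with payoffs (3, 6).
Under simultaneous play:
R's best replies: W→B; X→A; Y→B; Z→A.
Player II's best replies: A→W; B→Y; C→Z; D→W.
The unique mutual best reply is (B, Y), giving (-4, 9).
Player II earns 6 sequentially versus 9 at the Nash outcome: worse off.

worse off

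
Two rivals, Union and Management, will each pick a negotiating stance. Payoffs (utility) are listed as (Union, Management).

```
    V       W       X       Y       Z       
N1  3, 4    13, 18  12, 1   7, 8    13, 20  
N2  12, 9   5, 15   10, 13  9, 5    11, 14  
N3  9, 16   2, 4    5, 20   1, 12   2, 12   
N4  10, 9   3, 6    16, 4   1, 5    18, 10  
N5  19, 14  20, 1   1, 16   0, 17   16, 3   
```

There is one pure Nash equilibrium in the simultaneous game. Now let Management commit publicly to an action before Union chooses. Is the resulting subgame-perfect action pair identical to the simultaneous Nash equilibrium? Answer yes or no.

Union best-responds to each possible Management move:
- V: BR = N5, leader payoff 14.
- W: BR = N5, leader payoff 1.
- X: BR = N4, leader payoff 4.
- Y: BR = N2, leader payoff 5.
- Z: BR = N4, leader payoff 10.
Management's induced payoffs are 14, 1, 4, 5, 10, so Management commits to V. Subgame-perfect outcome: (N5, V) with payoffs (19, 14).
Now find the simultaneous Nash equilibrium.
Union's best replies: V→N5; W→N5; X→N4; Y→N2; Z→N4.
Management's best replies: N1→Z; N2→W; N3→X; N4→Z; N5→Y.
The unique mutual best reply is (N4, Z), giving (18, 10).
Sequential outcome (N5, V) differs from the Nash profile (N4, Z).

no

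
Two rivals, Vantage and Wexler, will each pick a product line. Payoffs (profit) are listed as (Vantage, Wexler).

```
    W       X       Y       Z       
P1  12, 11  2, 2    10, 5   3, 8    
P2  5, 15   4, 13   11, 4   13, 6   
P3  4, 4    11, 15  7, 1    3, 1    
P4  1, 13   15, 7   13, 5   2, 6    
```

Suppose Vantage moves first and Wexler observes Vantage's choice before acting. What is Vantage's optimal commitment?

P1

Backward induction with Vantage moving first.
- P1: BR = W, leader payoff 12.
- P2: BR = W, leader payoff 5.
- P3: BR = X, leader payoff 11.
- P4: BR = W, leader payoff 1.
Among 12, 5, 11, 1, the best is 12 at P1. Subgame-perfect outcome: (P1, W) with payoffs (12, 11).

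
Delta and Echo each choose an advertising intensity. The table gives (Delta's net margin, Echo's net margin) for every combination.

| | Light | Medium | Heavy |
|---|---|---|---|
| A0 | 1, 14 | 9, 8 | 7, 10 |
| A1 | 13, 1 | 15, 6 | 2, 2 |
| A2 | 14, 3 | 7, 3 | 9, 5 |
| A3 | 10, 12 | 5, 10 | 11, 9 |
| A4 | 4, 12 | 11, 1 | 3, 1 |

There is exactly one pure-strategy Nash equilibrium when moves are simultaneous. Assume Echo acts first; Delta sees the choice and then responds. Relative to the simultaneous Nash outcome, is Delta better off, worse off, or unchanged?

Delta best-responds to each possible Echo move:
- Light: BR = A2, leader payoff 3.
- Medium: BR = A1, leader payoff 6.
- Heavy: BR = A3, leader payoff 9.
Maximizing over 3, 6, 9, Echo chooses Heavy. Subgame-perfect outcome: (A3, Heavy) with payoffs (11, 9).
Now find the simultaneous Nash equilibrium.
Delta's best replies: Light→A2; Medium→A1; Heavy→A3.
Echo's best replies: A0→Light; A1→Medium; A2→Heavy; A3→Light; A4→Light.
Only (A1, Medium) has each player best-responding; Nash payoffs (15, 6).
Delta earns 11 sequentially versus 15 at the Nash outcome: worse off.

worse off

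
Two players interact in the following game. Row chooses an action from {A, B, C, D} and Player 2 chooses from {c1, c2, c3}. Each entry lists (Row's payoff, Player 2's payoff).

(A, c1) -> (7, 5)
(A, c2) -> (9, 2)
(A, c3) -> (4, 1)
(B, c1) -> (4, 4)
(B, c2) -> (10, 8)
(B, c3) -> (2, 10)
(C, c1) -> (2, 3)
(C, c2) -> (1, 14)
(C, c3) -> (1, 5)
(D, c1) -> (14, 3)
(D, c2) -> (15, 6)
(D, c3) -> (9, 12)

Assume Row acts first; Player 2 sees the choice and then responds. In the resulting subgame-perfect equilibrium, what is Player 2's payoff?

Backward induction with Row moving first.
- A: Player 2 compares 5, 2, 1 and picks c1; Row would get 7.
- B: Player 2 compares 4, 8, 10 and picks c3; Row would get 2.
- C: Player 2 compares 3, 14, 5 and picks c2; Row would get 1.
- D: Player 2 compares 3, 6, 12 and picks c3; Row would get 9.
Row's induced payoffs are 7, 2, 1, 9, so Row commits to D. Subgame-perfect outcome: (D, c3) with payoffs (9, 12).

12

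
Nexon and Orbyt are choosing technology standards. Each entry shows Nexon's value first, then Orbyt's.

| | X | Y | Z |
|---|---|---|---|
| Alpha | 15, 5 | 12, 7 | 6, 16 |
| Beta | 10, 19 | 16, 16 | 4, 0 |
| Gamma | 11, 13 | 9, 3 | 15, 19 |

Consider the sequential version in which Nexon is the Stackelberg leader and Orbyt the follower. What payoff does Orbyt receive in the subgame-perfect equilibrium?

Orbyt best-responds to each possible Nexon move:
- Alpha: Orbyt compares 5, 7, 16 and picks Z; Nexon would get 6.
- Beta: Orbyt compares 19, 16, 0 and picks X; Nexon would get 10.
- Gamma: Orbyt compares 13, 3, 19 and picks Z; Nexon would get 15.
Maximizing over 6, 10, 15, Nexon chooses Gamma. Subgame-perfect outcome: (Gamma, Z) with payoffs (15, 19).

19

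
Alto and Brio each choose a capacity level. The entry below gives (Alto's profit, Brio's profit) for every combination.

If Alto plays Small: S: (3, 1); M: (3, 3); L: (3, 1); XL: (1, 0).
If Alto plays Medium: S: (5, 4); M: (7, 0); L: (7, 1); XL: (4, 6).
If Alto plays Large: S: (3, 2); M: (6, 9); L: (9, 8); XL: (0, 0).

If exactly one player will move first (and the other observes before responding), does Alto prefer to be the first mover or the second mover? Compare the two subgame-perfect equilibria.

If Alto leads: Brio's best replies are Small→M, Medium→XL, Large→M; Alto's induced payoffs 3, 4, 6; outcome (Large, M), payoffs (6, 9).
If Brio leads: Alto's best replies are S→Medium, M→Medium, L→Large, XL→Medium; Brio's induced payoffs 4, 0, 8, 6; outcome (Large, L), payoffs (9, 8).
Alto gets 6 moving first and 9 moving second, so Alto prefers to move second.

second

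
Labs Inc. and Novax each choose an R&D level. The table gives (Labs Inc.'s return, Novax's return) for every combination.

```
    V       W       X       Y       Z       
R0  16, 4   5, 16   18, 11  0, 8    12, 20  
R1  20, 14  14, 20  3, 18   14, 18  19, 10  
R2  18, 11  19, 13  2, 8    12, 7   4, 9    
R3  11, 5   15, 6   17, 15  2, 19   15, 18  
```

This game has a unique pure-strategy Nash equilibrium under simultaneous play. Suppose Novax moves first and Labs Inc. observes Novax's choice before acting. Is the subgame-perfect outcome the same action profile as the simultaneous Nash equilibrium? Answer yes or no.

Solve by backward induction (Novax leads).
- V: Labs Inc. compares 16, 20, 18, 11 and picks R1; Novax would get 14.
- W: Labs Inc. compares 5, 14, 19, 15 and picks R2; Novax would get 13.
- X: Labs Inc. compares 18, 3, 2, 17 and picks R0; Novax would get 11.
- Y: Labs Inc. compares 0, 14, 12, 2 and picks R1; Novax would get 18.
- Z: Labs Inc. compares 12, 19, 4, 15 and picks R1; Novax would get 10.
Novax's induced payoffs are 14, 13, 11, 18, 10, so Novax commits to Y. Subgame-perfect outcome: (R1, Y) with payoffs (14, 18).
Under simultaneous play:
Labs Inc.'s best replies: V→R1; W→R2; X→R0; Y→R1; Z→R1.
Novax's best replies: R0→Z; R1→W; R2→W; R3→Y.
Only (R2, W) has each player best-responding; Nash payoffs (19, 13).
Sequential outcome (R1, Y) differs from the Nash profile (R2, W).

no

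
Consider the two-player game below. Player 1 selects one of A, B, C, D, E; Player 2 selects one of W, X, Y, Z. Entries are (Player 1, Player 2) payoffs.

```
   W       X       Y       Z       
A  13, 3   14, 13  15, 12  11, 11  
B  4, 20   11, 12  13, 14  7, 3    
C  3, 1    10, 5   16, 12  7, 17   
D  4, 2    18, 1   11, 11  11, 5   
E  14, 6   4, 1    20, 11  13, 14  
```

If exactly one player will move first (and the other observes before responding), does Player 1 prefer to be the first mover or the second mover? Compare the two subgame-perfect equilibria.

first

If Player 1 leads: Player 2's best replies are A→X, B→W, C→Z, D→Y, E→Z; Player 1's induced payoffs 14, 4, 7, 11, 13; outcome (A, X), payoffs (14, 13).
If Player 2 leads: Player 1's best replies are W→E, X→D, Y→E, Z→E; Player 2's induced payoffs 6, 1, 11, 14; outcome (E, Z), payoffs (13, 14).
Player 1 gets 14 moving first and 13 moving second, so Player 1 prefers to move first.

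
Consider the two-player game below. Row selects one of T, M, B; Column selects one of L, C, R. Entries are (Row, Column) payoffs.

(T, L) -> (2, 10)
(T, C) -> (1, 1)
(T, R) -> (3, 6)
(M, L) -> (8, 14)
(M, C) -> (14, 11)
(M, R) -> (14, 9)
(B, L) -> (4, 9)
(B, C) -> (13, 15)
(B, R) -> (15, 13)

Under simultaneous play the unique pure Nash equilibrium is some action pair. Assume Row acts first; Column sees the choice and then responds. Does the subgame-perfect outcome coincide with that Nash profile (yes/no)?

no

Column best-responds to each possible Row move:
- T: BR = L, leader payoff 2.
- M: BR = L, leader payoff 8.
- B: BR = C, leader payoff 13.
Row's induced payoffs are 2, 8, 13, so Row commits to B. Subgame-perfect outcome: (B, C) with payoffs (13, 15).
Now find the simultaneous Nash equilibrium.
Row's best replies: L→M; C→M; R→B.
Column's best replies: T→L; M→L; B→C.
Only (M, L) has each player best-responding; Nash payoffs (8, 14).
Sequential outcome (B, C) differs from the Nash profile (M, L).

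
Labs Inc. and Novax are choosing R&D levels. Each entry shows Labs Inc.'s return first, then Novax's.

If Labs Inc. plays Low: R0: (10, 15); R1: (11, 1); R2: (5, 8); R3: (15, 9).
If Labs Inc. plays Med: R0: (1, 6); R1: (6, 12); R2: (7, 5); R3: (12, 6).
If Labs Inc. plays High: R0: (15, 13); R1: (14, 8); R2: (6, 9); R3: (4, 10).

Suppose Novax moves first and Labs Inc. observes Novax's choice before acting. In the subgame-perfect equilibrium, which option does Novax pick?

R0

Solve by backward induction (Novax leads).
- R0: BR = High, leader payoff 13.
- R1: BR = High, leader payoff 8.
- R2: BR = Med, leader payoff 5.
- R3: BR = Low, leader payoff 9.
Among 13, 8, 5, 9, the best is 13 at R0. Subgame-perfect outcome: (High, R0) with payoffs (15, 13).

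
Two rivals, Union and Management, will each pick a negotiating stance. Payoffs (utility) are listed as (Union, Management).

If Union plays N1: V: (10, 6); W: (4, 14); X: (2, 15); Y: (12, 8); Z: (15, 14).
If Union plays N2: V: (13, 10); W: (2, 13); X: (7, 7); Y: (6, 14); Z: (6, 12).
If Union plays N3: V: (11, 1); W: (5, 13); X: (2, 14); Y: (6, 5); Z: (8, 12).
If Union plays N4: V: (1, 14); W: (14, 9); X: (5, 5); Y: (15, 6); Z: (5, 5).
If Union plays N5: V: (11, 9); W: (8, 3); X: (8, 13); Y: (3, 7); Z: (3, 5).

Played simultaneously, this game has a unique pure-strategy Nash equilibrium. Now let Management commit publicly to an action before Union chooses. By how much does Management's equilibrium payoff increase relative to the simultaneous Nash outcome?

1

Backward induction with Management moving first.
- V → Union plays N2 (best of 10, 13, 11, 1, 11); Management gets 10.
- W → Union plays N4 (best of 4, 2, 5, 14, 8); Management gets 9.
- X → Union plays N5 (best of 2, 7, 2, 5, 8); Management gets 13.
- Y → Union plays N4 (best of 12, 6, 6, 15, 3); Management gets 6.
- Z → Union plays N1 (best of 15, 6, 8, 5, 3); Management gets 14.
Maximizing over 10, 9, 13, 6, 14, Management chooses Z. Subgame-perfect outcome: (N1, Z) with payoffs (15, 14).
Under simultaneous play:
Union's best replies: V→N2; W→N4; X→N5; Y→N4; Z→N1.
Management's best replies: N1→X; N2→Y; N3→X; N4→V; N5→X.
Only (N5, X) has each player best-responding; Nash payoffs (8, 13).
Management's commitment gain: 14 − 13 = 1.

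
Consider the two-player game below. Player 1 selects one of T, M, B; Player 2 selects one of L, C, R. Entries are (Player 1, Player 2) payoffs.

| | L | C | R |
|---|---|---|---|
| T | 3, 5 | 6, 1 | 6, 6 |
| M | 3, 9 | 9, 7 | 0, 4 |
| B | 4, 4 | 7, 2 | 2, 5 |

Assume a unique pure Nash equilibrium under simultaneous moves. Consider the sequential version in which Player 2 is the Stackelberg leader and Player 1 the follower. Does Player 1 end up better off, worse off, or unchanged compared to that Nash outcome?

Player 1 best-responds to each possible Player 2 move:
- L: Player 1 compares 3, 3, 4 and picks B; Player 2 would get 4.
- C: Player 1 compares 6, 9, 7 and picks M; Player 2 would get 7.
- R: Player 1 compares 6, 0, 2 and picks T; Player 2 would get 6.
Among 4, 7, 6, the best is 7 at C. Subgame-perfect outcome: (M, C) with payoffs (9, 7).
Now find the simultaneous Nash equilibrium.
Player 1's best replies: L→B; C→M; R→T.
Player 2's best replies: T→R; M→L; B→R.
Only (T, R) has each player best-responding; Nash payoffs (6, 6).
Player 1 earns 9 sequentially versus 6 at the Nash outcome: better off.

better off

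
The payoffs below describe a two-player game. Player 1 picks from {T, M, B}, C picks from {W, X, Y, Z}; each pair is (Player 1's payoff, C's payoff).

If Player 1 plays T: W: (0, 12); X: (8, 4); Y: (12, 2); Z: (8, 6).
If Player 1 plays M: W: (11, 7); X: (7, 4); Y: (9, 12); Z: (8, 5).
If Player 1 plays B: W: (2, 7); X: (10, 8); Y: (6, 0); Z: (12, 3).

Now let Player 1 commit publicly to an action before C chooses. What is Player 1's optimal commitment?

Solve by backward induction (Player 1 leads).
- T: C compares 12, 4, 2, 6 and picks W; Player 1 would get 0.
- M: C compares 7, 4, 12, 5 and picks Y; Player 1 would get 9.
- B: C compares 7, 8, 0, 3 and picks X; Player 1 would get 10.
Player 1's induced payoffs are 0, 9, 10, so Player 1 commits to B. Subgame-perfect outcome: (B, X) with payoffs (10, 8).

B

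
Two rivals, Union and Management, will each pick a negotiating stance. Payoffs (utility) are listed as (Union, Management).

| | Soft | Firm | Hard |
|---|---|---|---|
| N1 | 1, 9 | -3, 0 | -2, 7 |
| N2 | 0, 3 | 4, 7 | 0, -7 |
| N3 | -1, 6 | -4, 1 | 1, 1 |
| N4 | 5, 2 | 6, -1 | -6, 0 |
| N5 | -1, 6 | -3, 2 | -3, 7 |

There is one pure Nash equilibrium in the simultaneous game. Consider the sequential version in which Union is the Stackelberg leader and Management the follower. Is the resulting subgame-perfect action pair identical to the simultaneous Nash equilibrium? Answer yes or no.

Solve by backward induction (Union leads).
- N1: BR = Soft, leader payoff 1.
- N2: BR = Firm, leader payoff 4.
- N3: BR = Soft, leader payoff -1.
- N4: BR = Soft, leader payoff 5.
- N5: BR = Hard, leader payoff -3.
Among 1, 4, -1, 5, -3, the best is 5 at N4. Subgame-perfect outcome: (N4, Soft) with payoffs (5, 2).
For the simultaneous game, intersect best replies.
Union's best replies: Soft→N4; Firm→N4; Hard→N3.
Management's best replies: N1→Soft; N2→Firm; N3→Soft; N4→Soft; N5→Hard.
Only (N4, Soft) has each player best-responding; Nash payoffs (5, 2).
Sequential outcome (N4, Soft) coincides with the Nash profile (N4, Soft).

yes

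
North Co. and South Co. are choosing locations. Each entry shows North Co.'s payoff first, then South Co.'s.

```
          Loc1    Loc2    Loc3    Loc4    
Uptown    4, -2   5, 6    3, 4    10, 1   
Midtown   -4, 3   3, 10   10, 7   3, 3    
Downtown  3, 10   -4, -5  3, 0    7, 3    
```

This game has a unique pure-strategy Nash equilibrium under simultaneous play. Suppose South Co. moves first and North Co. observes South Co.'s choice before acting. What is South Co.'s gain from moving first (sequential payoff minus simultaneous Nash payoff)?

Work backward from North Co.'s decision.
- Loc1: North Co. compares 4, -4, 3 and picks Uptown; South Co. would get -2.
- Loc2: North Co. compares 5, 3, -4 and picks Uptown; South Co. would get 6.
- Loc3: North Co. compares 3, 10, 3 and picks Midtown; South Co. would get 7.
- Loc4: North Co. compares 10, 3, 7 and picks Uptown; South Co. would get 1.
South Co.'s induced payoffs are -2, 6, 7, 1, so South Co. commits to Loc3. Subgame-perfect outcome: (Midtown, Loc3) with payoffs (10, 7).
For the simultaneous game, intersect best replies.
North Co.'s best replies: Loc1→Uptown; Loc2→Uptown; Loc3→Midtown; Loc4→Uptown.
South Co.'s best replies: Uptown→Loc2; Midtown→Loc2; Downtown→Loc1.
The unique mutual best reply is (Uptown, Loc2), giving (5, 6).
South Co.'s commitment gain: 7 − 6 = 1.

1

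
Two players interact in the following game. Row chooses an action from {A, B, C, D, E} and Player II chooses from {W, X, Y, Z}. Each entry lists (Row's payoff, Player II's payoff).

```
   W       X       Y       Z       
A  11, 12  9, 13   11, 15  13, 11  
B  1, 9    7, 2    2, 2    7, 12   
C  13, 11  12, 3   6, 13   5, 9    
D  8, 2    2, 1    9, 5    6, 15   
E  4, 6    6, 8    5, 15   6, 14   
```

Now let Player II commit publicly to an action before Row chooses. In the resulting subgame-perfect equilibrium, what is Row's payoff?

Solve by backward induction (Player II leads).
- W: BR = C, leader payoff 11.
- X: BR = C, leader payoff 3.
- Y: BR = A, leader payoff 15.
- Z: BR = A, leader payoff 11.
Among 11, 3, 15, 11, the best is 15 at Y. Subgame-perfect outcome: (A, Y) with payoffs (11, 15).

11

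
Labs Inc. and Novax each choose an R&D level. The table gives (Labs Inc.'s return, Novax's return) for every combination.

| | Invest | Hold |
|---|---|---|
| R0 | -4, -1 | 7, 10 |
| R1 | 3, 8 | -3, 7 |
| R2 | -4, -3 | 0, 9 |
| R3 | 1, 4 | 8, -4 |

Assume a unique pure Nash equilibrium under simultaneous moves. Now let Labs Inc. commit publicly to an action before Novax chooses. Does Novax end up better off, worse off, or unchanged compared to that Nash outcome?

better off

Work backward from Novax's decision.
- R0 → Novax plays Hold (best of -1, 10); Labs Inc. gets 7.
- R1 → Novax plays Invest (best of 8, 7); Labs Inc. gets 3.
- R2 → Novax plays Hold (best of -3, 9); Labs Inc. gets 0.
- R3 → Novax plays Invest (best of 4, -4); Labs Inc. gets 1.
Among 7, 3, 0, 1, the best is 7 at R0. Subgame-perfect outcome: (R0, Hold) with payoffs (7, 10).
For the simultaneous game, intersect best replies.
Labs Inc.'s best replies: Invest→R1; Hold→R3.
Novax's best replies: R0→Hold; R1→Invest; R2→Hold; R3→Invest.
Only (R1, Invest) has each player best-responding; Nash payoffs (3, 8).
Novax earns 10 sequentially versus 8 at the Nash outcome: better off.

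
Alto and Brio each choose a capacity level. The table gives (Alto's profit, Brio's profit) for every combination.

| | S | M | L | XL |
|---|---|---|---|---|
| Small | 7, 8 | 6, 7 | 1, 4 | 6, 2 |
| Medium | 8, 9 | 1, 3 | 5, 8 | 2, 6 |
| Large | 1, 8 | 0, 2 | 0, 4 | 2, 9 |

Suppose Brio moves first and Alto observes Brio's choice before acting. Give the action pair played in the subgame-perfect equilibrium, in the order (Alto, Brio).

Alto best-responds to each possible Brio move:
- S: BR = Medium, leader payoff 9.
- M: BR = Small, leader payoff 7.
- L: BR = Medium, leader payoff 8.
- XL: BR = Small, leader payoff 2.
Among 9, 7, 8, 2, the best is 9 at S. Subgame-perfect outcome: (Medium, S) with payoffs (8, 9).

(Medium, S)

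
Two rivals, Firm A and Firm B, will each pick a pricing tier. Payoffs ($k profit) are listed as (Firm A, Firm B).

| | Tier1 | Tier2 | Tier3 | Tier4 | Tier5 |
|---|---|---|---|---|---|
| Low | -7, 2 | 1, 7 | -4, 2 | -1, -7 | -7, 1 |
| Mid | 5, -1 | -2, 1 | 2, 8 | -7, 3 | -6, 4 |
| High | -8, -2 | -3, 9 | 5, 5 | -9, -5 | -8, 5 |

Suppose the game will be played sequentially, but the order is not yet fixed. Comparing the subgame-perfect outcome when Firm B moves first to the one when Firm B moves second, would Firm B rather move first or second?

If Firm A leads: Firm B's best replies are Low→Tier2, Mid→Tier3, High→Tier2; Firm A's induced payoffs 1, 2, -3; outcome (Mid, Tier3), payoffs (2, 8).
If Firm B leads: Firm A's best replies are Tier1→Mid, Tier2→Low, Tier3→High, Tier4→Low, Tier5→Mid; Firm B's induced payoffs -1, 7, 5, -7, 4; outcome (Low, Tier2), payoffs (1, 7).
Firm B gets 7 moving first and 8 moving second, so Firm B prefers to move second.

second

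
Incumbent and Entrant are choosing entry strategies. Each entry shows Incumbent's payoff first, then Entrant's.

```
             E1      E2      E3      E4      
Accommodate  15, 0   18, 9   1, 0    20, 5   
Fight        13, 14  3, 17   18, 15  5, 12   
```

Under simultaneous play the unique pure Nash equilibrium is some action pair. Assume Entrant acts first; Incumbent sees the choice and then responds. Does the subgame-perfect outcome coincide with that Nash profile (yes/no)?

no

Backward induction with Entrant moving first.
- E1: BR = Accommodate, leader payoff 0.
- E2: BR = Accommodate, leader payoff 9.
- E3: BR = Fight, leader payoff 15.
- E4: BR = Accommodate, leader payoff 5.
Entrant's induced payoffs are 0, 9, 15, 5, so Entrant commits to E3. Subgame-perfect outcome: (Fight, E3) with payoffs (18, 15).
Now find the simultaneous Nash equilibrium.
Incumbent's best replies: E1→Accommodate; E2→Accommodate; E3→Fight; E4→Accommodate.
Entrant's best replies: Accommodate→E2; Fight→E2.
Only (Accommodate, E2) has each player best-responding; Nash payoffs (18, 9).
Sequential outcome (Fight, E3) differs from the Nash profile (Accommodate, E2).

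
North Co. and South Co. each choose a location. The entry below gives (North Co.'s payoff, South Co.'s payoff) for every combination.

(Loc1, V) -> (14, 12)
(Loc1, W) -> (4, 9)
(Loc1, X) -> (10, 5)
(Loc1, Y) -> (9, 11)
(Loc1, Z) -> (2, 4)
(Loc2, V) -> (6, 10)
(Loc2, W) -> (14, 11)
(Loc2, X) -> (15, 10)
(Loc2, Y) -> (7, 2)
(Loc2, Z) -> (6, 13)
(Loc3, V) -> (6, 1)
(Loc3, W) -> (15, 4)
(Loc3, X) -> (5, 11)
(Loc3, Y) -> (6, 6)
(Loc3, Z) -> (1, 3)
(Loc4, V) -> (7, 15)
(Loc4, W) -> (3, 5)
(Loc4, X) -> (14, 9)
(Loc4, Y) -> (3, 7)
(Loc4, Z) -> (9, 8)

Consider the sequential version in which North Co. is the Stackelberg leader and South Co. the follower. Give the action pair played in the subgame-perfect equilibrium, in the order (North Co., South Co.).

(Loc1, V)

Backward induction with North Co. moving first.
- Loc1: BR = V, leader payoff 14.
- Loc2: BR = Z, leader payoff 6.
- Loc3: BR = X, leader payoff 5.
- Loc4: BR = V, leader payoff 7.
Maximizing over 14, 6, 5, 7, North Co. chooses Loc1. Subgame-perfect outcome: (Loc1, V) with payoffs (14, 12).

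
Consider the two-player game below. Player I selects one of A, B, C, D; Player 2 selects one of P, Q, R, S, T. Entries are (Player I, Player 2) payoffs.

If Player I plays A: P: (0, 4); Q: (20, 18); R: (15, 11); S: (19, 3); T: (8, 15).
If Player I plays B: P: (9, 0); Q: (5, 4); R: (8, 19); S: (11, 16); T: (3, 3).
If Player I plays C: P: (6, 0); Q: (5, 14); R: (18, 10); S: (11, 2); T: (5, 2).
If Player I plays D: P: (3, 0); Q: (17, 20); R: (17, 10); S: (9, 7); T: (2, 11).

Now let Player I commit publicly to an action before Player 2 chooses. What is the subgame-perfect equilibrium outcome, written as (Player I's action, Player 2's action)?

(A, Q)

Solve by backward induction (Player I leads).
- A: BR = Q, leader payoff 20.
- B: BR = R, leader payoff 8.
- C: BR = Q, leader payoff 5.
- D: BR = Q, leader payoff 17.
Maximizing over 20, 8, 5, 17, Player I chooses A. Subgame-perfect outcome: (A, Q) with payoffs (20, 18).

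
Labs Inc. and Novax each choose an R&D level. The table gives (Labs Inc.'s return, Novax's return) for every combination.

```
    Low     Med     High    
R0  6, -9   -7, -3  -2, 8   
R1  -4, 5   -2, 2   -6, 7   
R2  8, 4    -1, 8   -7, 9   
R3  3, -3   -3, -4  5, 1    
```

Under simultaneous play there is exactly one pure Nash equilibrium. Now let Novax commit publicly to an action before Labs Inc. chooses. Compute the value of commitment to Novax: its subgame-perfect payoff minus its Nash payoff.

Work backward from Labs Inc.'s decision.
- Low → Labs Inc. plays R2 (best of 6, -4, 8, 3); Novax gets 4.
- Med → Labs Inc. plays R2 (best of -7, -2, -1, -3); Novax gets 8.
- High → Labs Inc. plays R3 (best of -2, -6, -7, 5); Novax gets 1.
Among 4, 8, 1, the best is 8 at Med. Subgame-perfect outcome: (R2, Med) with payoffs (-1, 8).
Now find the simultaneous Nash equilibrium.
Labs Inc.'s best replies: Low→R2; Med→R2; High→R3.
Novax's best replies: R0→High; R1→High; R2→High; R3→High.
The unique mutual best reply is (R3, High), giving (5, 1).
Novax's commitment gain: 8 − 1 = 7.

7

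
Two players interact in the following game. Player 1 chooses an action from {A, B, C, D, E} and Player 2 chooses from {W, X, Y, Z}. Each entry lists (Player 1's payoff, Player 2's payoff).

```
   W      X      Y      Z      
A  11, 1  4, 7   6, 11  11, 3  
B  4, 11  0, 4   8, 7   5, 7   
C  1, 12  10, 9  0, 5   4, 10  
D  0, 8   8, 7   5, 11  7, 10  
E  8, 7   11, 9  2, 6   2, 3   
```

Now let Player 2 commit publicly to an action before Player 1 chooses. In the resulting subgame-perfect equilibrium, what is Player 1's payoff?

11

Solve by backward induction (Player 2 leads).
- W: BR = A, leader payoff 1.
- X: BR = E, leader payoff 9.
- Y: BR = B, leader payoff 7.
- Z: BR = A, leader payoff 3.
Among 1, 9, 7, 3, the best is 9 at X. Subgame-perfect outcome: (E, X) with payoffs (11, 9).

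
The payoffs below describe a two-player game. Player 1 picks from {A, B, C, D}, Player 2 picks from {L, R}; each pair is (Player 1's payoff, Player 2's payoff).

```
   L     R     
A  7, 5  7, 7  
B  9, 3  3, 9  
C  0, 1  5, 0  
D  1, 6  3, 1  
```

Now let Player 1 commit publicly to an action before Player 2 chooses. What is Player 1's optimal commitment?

Player 2 best-responds to each possible Player 1 move:
- A: Player 2 compares 5, 7 and picks R; Player 1 would get 7.
- B: Player 2 compares 3, 9 and picks R; Player 1 would get 3.
- C: Player 2 compares 1, 0 and picks L; Player 1 would get 0.
- D: Player 2 compares 6, 1 and picks L; Player 1 would get 1.
Player 1's induced payoffs are 7, 3, 0, 1, so Player 1 commits to A. Subgame-perfect outcome: (A, R) with payoffs (7, 7).

A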